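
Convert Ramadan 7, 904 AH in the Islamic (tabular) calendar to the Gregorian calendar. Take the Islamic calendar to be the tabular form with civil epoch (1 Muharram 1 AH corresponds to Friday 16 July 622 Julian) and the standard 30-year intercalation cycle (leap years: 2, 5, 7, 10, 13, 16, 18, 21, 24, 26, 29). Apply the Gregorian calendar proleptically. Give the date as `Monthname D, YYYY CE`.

Julian Day Number of the source date = 2268675.
Converting JDN 2268675 to the Gregorian calendar gives 27 April 1499 CE.

April 27, 1499 CE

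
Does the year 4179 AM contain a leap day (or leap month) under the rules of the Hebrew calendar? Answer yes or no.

Hebrew year 4179 is year 18 of its 19-year Metonic cycle; leap years are at positions 3, 6, 8, 11, 14, 17, 19, so it is a common year (12 months).

no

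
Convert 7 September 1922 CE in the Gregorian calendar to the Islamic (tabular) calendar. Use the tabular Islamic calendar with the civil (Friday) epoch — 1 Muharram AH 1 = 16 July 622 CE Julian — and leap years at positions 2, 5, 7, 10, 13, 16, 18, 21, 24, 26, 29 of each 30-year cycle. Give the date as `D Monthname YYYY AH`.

15 Muharram 1341 AH

Both dates share Julian Day Number 2423305; in the tabular Islamic calendar that is 15 Muharram 1341 AH.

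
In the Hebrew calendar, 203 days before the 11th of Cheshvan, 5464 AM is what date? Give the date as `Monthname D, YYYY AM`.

JDN of the 11th of Cheshvan, 5464 AM = 2343361.
2343361 − 203 = 2343158.
JDN 2343158 in the Hebrew calendar is Nisan 15, 5463 AM.

Nisan 15, 5463 AM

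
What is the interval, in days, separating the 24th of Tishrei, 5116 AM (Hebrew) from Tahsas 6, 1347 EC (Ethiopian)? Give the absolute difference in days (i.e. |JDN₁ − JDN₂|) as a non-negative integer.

JDN of the first date = 2216244.
JDN of the second date = 2215942.
|2215942 − 2216244| = 302.

302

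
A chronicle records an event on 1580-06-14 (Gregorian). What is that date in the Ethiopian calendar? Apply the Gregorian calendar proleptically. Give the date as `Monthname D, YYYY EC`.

Sene 10, 1572 EC

Both dates share Julian Day Number 2298308; in the Ethiopian calendar that is 10 Sene 1572 EC.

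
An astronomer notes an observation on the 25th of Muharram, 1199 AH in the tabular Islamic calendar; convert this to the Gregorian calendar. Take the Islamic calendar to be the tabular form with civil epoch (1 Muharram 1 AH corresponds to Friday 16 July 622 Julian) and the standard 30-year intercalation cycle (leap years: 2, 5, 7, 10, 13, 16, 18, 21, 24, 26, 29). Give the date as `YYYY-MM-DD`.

1784-12-08

Julian Day Number of the source date = 2372995.
Converting JDN 2372995 to the Gregorian calendar gives 8 December 1784 CE.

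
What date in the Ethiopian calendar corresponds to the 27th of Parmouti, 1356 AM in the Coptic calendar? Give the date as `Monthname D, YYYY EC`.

Miyazya 27, 1632 EC

The source date corresponds to 2 May 1640 in the Gregorian calendar (JDN 2320180).
That day falls on 27 Miyazya 1632 EC in the Ethiopian calendar.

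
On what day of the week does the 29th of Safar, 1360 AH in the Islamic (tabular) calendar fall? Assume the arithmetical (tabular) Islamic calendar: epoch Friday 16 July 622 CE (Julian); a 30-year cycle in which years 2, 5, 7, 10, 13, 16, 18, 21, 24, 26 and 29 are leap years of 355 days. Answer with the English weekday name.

This is JDN 2430082 (28 March 1941 Gregorian).
Since JDN mod 7 = 4 (0 = Monday), the day is Friday.

Friday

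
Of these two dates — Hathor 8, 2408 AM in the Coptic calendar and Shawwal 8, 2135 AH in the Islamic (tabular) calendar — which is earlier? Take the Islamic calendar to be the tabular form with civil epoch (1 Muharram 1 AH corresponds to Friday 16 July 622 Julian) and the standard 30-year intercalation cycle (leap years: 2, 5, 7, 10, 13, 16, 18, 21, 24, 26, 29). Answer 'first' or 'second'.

The two dates have Julian Day Numbers 2704254 and 2704931 respectively.
Since 2704254 < 2704931, the first date comes first.

first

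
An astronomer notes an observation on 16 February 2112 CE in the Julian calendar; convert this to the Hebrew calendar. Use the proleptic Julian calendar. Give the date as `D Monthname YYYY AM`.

Both dates share Julian Day Number 2492512; in the Hebrew calendar that is 2 Adar 5872 AM.

2 Adar 5872 AM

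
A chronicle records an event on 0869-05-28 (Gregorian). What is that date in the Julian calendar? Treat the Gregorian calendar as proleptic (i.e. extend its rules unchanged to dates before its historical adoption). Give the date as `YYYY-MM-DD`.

0869-05-24

The Julian–Gregorian offset here is 4 days (Julian trailing).
28 May 869 Gregorian − 4 days → 24 May 869 Julian.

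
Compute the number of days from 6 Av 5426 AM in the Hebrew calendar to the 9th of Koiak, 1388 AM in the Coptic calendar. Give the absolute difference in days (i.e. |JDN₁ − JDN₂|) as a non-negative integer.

First date → JDN 2329773; second date → JDN 2331730.
The interval is |2329773 − 2331730| = 1957 days.

1957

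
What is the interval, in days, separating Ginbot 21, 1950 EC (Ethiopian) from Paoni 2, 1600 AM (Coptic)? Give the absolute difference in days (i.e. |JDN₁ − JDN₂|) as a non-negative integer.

First date → JDN 2436353; second date → JDN 2409336.
The interval is |2436353 − 2409336| = 27017 days.

27017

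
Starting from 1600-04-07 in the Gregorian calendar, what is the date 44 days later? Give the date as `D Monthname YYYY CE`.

Counting 44 days forward from JDN 2305545 reaches JDN 2305589, which is 21 May 1600 CE.

21 May 1600 CE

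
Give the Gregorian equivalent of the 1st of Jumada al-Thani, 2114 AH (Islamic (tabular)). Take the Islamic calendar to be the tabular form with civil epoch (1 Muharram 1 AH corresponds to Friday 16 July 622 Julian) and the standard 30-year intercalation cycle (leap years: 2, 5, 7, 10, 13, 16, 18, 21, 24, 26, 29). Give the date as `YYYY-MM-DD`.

Both dates share Julian Day Number 2697365; in the Gregorian calendar that is 12 January 2673 CE.

2673-01-12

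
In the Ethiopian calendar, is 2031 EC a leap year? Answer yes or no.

2031 mod 4 = 3; in the Ethiopian calendar a year is leap when year mod 4 = 3, so it is a leap year.

yes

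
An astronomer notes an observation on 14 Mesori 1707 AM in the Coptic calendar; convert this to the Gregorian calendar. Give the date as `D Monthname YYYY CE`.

Julian Day Number of the source date = 2448489.
Converting JDN 2448489 to the Gregorian calendar gives 20 August 1991 CE.

20 August 1991 CE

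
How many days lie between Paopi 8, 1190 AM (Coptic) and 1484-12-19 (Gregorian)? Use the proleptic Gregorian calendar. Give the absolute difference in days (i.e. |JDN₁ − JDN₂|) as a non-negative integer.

JDN of the first date = 2259349.
JDN of the second date = 2263433.
|2263433 − 2259349| = 4084.

4084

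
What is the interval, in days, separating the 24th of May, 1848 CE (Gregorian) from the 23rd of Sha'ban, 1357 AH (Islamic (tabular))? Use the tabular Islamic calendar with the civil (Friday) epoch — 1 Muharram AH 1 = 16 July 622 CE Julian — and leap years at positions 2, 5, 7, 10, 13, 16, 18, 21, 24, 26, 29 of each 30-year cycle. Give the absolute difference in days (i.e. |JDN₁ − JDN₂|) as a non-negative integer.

JDN of the first date = 2396172.
JDN of the second date = 2429190.
|2429190 − 2396172| = 33018.

33018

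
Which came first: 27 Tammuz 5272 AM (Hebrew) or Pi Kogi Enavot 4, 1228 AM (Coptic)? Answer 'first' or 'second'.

first

The two dates have Julian Day Numbers 2273508 and 2273555 respectively.
Since 2273508 < 2273555, the first date comes first.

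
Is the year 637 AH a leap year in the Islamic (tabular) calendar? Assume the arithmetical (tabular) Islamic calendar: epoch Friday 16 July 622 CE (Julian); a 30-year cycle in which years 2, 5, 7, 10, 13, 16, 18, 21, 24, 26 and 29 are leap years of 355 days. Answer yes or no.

Year 637 AH is year 7 of its 30-year cycle; leap positions are 2, 5, 7, 10, 13, 16, 18, 21, 24, 26, 29, so it is a leap year (355 days).

yes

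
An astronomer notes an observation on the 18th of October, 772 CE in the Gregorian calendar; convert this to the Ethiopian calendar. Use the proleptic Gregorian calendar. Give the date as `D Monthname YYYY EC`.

17 Tikimt 765 EC

Julian Day Number of the source date = 2003318.
Converting JDN 2003318 to the Ethiopian calendar gives 17 Tikimt 765 EC.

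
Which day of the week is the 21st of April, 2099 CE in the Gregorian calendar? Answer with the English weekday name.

JDN 2487815 mod 7 = 1, and JDN 0 was a Monday, so this is a Tuesday.

Tuesday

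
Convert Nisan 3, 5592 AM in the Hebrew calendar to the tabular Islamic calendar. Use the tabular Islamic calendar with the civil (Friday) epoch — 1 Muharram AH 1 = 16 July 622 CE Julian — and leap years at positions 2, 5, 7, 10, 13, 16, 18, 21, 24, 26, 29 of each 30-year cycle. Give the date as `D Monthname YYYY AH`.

2 Dhu al-Qa'dah 1247 AH

The source date corresponds to 3 April 1832 in the Gregorian calendar (JDN 2390277).
That day falls on 2 Dhu al-Qa'dah 1247 AH in the tabular Islamic calendar.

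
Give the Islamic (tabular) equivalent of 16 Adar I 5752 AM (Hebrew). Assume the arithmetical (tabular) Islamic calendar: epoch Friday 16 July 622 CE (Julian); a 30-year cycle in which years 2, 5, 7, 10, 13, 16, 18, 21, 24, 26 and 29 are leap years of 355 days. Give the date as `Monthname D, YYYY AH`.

Sha'ban 16, 1412 AH

Both dates share Julian Day Number 2448673; in the tabular Islamic calendar that is 16 Sha'ban 1412 AH.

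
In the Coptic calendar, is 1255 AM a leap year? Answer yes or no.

yes

1255 mod 4 = 3; in the Coptic calendar a year is leap when year mod 4 = 3, so it is a leap year.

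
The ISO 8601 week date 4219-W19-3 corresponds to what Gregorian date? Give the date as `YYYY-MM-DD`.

ISO week 1 of 4219 is the week containing the first Thursday of 4219.
Week 19, day 3 (Wednesday) lands on 4219-05-12.

4219-05-12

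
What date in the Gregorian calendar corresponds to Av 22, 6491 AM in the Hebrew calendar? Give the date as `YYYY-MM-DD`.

2731-08-17

Both dates share Julian Day Number 2718765; in the Gregorian calendar that is 17 August 2731 CE.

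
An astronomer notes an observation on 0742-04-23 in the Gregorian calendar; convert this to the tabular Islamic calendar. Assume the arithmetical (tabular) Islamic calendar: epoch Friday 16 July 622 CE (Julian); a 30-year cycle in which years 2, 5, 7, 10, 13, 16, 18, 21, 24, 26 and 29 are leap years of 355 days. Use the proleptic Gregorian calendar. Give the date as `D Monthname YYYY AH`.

8 Jumada al-Thani 124 AH

Both dates share Julian Day Number 1992182; in the tabular Islamic calendar that is 8 Jumada al-Thani 124 AH.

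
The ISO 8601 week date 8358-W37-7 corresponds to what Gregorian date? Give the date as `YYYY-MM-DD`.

ISO week 1 of 8358 is the week containing the first Thursday of 8358.
Week 37, day 7 (Sunday) lands on 8358-09-14.

8358-09-14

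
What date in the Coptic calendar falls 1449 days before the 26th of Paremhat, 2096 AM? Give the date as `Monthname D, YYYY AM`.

JDN of the 26th of Paremhat, 2096 AM = 2590434.
2590434 − 1449 = 2588985.
JDN 2588985 in the Coptic calendar is Parmouti 8, 2092 AM.

Parmouti 8, 2092 AM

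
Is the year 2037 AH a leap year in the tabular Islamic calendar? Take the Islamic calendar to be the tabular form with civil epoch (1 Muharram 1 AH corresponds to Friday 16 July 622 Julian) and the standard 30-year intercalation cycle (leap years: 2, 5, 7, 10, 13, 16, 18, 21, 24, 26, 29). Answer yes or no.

no

Year 2037 AH is year 27 of its 30-year cycle; leap positions are 2, 5, 7, 10, 13, 16, 18, 21, 24, 26, 29, so it is a common year (354 days).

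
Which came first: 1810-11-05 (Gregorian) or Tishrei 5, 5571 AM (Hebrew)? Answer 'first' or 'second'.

second

The two dates have Julian Day Numbers 2382457 and 2382424 respectively.
Since 2382424 < 2382457, the second date comes first.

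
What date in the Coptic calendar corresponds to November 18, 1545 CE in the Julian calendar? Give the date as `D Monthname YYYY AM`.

Julian Day Number of the source date = 2285691.
Converting JDN 2285691 to the Coptic calendar gives 22 Hathor 1262 AM.

22 Hathor 1262 AM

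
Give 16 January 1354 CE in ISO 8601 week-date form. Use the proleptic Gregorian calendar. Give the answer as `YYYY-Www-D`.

The weekday is Wednesday (ISO weekday 3).
That Wednesday belongs to ISO week 3 of ISO year 1354.

1354-W03-3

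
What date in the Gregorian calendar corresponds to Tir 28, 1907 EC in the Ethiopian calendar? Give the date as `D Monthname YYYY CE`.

Both dates share Julian Day Number 2420534; in the Gregorian calendar that is 5 February 1915 CE.

5 February 1915 CE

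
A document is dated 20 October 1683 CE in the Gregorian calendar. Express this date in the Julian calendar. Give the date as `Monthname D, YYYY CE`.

For dates in this range the Gregorian date is 10 days ahead of the Julian.
20 October 1683 Gregorian − 10 days → 10 October 1683 Julian.

October 10, 1683 CE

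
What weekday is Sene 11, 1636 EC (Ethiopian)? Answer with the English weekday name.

This is JDN 2321685 (15 June 1644 Gregorian).
Since JDN mod 7 = 2 (0 = Monday), the day is Wednesday.

Wednesday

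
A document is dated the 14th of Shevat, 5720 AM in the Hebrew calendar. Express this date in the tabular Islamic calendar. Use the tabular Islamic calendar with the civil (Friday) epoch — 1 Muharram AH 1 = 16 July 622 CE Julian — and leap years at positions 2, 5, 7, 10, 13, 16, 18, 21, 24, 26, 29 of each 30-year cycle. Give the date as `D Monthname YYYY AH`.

14 Sha'ban 1379 AH

Both dates share Julian Day Number 2436977; in the tabular Islamic calendar that is 14 Sha'ban 1379 AH.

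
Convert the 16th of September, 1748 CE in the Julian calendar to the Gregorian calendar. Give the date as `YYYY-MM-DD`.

1748-09-27

At this point the Julian calendar is 11 days behind the Gregorian.
16 September 1748 Julian + 11 days → 27 September 1748 Gregorian.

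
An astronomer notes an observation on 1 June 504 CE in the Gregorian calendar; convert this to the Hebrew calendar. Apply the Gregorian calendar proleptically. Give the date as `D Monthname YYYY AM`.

1 Sivan 4264 AM

Both dates share Julian Day Number 1905294; in the Hebrew calendar that is 1 Sivan 4264 AM.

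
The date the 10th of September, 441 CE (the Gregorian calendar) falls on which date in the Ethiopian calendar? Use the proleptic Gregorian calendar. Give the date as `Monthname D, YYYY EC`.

Meskerem 12, 434 EC

Julian Day Number of the source date = 1882385.
Converting JDN 1882385 to the Ethiopian calendar gives 12 Meskerem 434 EC.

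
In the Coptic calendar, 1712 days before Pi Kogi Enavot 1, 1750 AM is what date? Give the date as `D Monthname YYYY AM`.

20 Koiak 1746 AM

The starting date is JDN 2464212; 2464212 − 1712 = 2462500.
JDN 2462500 corresponds to 20 Koiak 1746 AM.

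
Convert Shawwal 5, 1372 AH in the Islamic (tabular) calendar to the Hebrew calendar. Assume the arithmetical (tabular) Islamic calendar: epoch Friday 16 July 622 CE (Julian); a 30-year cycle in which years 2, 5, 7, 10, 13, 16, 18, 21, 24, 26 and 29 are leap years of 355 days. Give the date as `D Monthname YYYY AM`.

5 Tammuz 5713 AM

Julian Day Number of the source date = 2434547.
Converting JDN 2434547 to the Hebrew calendar gives 5 Tammuz 5713 AM.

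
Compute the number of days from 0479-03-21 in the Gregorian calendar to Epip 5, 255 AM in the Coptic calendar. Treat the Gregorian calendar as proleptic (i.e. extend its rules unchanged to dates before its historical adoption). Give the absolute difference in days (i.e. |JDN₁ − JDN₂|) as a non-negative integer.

JDN of the first date = 1896091.
JDN of the second date = 1918107.
|1918107 − 1896091| = 22016.

22016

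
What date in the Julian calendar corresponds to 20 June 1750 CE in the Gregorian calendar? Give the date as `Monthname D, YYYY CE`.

For dates in this range the Gregorian date is 11 days ahead of the Julian.
20 June 1750 Gregorian − 11 days → 9 June 1750 Julian.

June 9, 1750 CE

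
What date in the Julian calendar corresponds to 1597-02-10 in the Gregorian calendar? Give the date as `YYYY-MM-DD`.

For dates in this range the Gregorian date is 10 days ahead of the Julian.
10 February 1597 Gregorian − 10 days → 31 January 1597 Julian.

1597-01-31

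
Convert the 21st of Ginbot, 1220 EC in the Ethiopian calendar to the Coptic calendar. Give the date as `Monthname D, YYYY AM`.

Julian Day Number of the source date = 2169721.
Converting JDN 2169721 to the Coptic calendar gives 21 Pashons 944 AM.

Pashons 21, 944 AM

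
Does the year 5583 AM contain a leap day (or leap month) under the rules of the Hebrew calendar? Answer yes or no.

no

Hebrew year 5583 is year 16 of its 19-year Metonic cycle; leap years are at positions 3, 6, 8, 11, 14, 17, 19, so it is a common year (12 months).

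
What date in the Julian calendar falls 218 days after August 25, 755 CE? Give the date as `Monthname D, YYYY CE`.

March 30, 756 CE

Counting 218 days forward from JDN 1997058 reaches JDN 1997276, which is March 30, 756 CE.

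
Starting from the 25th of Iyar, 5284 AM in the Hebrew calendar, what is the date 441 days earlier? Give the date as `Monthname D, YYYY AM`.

Shevat 27, 5283 AM

The starting date is JDN 2277817; 2277817 − 441 = 2277376.
JDN 2277376 corresponds to Shevat 27, 5283 AM.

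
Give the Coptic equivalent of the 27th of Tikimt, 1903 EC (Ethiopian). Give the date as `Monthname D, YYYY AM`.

Julian Day Number of the source date = 2418982.
Converting JDN 2418982 to the Coptic calendar gives 27 Paopi 1627 AM.

Paopi 27, 1627 AM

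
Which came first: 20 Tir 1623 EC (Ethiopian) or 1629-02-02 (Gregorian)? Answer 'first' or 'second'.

second

Converting both to JDN: 2316795 vs 2316073; the smaller is the second.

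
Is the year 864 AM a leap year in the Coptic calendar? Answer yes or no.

864 mod 4 = 0; in the Coptic calendar a year is leap when year mod 4 = 3, so it is a common year.

no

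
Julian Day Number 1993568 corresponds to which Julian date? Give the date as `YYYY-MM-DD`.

JDN 1993568 is 7 February 746 in the proleptic Gregorian calendar.
In the Julian calendar that day is 0746-02-03.

0746-02-03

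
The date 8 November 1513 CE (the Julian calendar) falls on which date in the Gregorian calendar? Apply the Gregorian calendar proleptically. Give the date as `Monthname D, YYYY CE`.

November 18, 1513 CE

For dates in this range the Gregorian date is 10 days ahead of the Julian.
8 November 1513 Julian + 10 days → 18 November 1513 Gregorian.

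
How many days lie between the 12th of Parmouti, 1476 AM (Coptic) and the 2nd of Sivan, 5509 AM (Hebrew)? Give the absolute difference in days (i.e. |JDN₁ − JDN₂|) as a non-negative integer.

3987

First date → JDN 2363995; second date → JDN 2360008.
The interval is |2363995 − 2360008| = 3987 days.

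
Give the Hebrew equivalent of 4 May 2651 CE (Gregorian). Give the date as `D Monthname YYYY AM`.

Both dates share Julian Day Number 2689441; in the Hebrew calendar that is 22 Nisan 6411 AM.

22 Nisan 6411 AM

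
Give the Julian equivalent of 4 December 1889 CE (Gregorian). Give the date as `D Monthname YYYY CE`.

22 November 1889 CE

At this point the Julian calendar is 12 days behind the Gregorian.
4 December 1889 Gregorian − 12 days → 22 November 1889 Julian.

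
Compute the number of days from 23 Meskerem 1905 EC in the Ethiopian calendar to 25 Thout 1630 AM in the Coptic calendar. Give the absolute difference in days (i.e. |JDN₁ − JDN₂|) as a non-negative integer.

367

First date → JDN 2419679; second date → JDN 2420046.
The interval is |2419679 − 2420046| = 367 days.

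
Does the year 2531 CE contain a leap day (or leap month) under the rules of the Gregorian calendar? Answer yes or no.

2531 is not divisible by 4, so it is a common year.

no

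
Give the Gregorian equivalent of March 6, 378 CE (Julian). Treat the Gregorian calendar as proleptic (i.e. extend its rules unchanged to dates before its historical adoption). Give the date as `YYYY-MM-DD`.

0378-03-07

For dates in this range the Gregorian date is 1 day ahead of the Julian.
6 March 378 Julian + 1 day → 7 March 378 Gregorian.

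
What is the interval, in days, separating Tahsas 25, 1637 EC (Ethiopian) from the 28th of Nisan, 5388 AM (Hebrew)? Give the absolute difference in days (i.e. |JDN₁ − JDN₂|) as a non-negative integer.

First date → JDN 2321884; second date → JDN 2315796.
The interval is |2321884 − 2315796| = 6088 days.

6088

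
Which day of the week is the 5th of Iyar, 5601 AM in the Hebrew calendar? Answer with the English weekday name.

Equivalently 26 April 1841 Gregorian, JDN 2393587.
JDN 2393587 mod 7 = 0, and JDN 0 was a Monday, so this is a Monday.

Monday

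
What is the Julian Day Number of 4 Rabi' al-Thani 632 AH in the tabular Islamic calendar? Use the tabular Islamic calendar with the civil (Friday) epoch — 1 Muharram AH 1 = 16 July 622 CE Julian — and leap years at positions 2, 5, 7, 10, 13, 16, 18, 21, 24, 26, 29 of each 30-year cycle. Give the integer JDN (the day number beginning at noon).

In the proleptic Gregorian calendar the same day is 3 January 1235.
JDN 2451545 is 1 January 2000 CE (Gregorian); the target day is −279408 days from there, so JDN = 2172137.

2172137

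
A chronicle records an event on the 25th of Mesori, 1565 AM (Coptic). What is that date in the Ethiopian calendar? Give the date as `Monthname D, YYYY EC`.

Nehase 25, 1841 EC

The source date corresponds to 30 August 1849 in the Gregorian calendar (JDN 2396635).
That day falls on 25 Nehase 1841 EC in the Ethiopian calendar.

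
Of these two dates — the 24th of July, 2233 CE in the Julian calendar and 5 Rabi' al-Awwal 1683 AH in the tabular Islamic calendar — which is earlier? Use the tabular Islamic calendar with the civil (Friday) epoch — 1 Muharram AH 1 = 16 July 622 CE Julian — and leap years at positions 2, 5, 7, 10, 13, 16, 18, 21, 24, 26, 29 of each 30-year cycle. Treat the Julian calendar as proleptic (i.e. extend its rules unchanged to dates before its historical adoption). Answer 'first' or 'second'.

First date → JDN 2536866; second date → JDN 2544548.
JDN 2536866 < JDN 2544548, so the first date is earlier.

first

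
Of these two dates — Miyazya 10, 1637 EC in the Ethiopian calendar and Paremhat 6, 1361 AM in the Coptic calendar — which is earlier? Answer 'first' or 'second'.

second

First date → JDN 2321989; second date → JDN 2321955.
JDN 2321955 < JDN 2321989, so the second date is earlier.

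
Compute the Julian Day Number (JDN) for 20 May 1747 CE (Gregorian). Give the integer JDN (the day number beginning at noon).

JDN 2299161 is 15 October 1582 CE (Gregorian); the target day is +60117 days from there, so JDN = 2359278.

2359278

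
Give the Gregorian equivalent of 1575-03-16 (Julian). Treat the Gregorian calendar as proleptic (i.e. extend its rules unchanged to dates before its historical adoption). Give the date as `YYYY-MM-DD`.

1575-03-26

The Julian–Gregorian offset here is 10 days (Julian trailing).
16 March 1575 Julian + 10 days → 26 March 1575 Gregorian.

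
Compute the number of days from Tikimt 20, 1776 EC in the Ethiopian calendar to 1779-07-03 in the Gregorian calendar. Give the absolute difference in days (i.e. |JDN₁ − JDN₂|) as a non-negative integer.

JDN of the first date = 2372589.
JDN of the second date = 2371010.
|2371010 − 2372589| = 1579.

1579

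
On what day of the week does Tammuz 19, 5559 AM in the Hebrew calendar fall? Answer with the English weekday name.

This is JDN 2378334 (22 July 1799 Gregorian).
JDN 2378334 mod 7 = 0, and JDN 0 was a Monday, so this is a Monday.

Monday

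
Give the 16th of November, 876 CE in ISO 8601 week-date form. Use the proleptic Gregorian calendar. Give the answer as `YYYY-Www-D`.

The weekday is Monday (ISO weekday 1).
That Monday belongs to ISO week 47 of ISO year 876.

0876-W47-1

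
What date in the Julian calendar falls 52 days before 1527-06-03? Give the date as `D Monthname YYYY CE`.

The starting date is JDN 2278948; 2278948 − 52 = 2278896.
JDN 2278896 corresponds to 12 April 1527 CE.

12 April 1527 CE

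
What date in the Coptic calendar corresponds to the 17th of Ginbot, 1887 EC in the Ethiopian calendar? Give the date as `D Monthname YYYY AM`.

Julian Day Number of the source date = 2413338.
Converting JDN 2413338 to the Coptic calendar gives 17 Pashons 1611 AM.

17 Pashons 1611 AM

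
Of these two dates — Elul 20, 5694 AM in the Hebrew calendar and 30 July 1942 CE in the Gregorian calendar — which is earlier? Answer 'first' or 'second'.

first

The two dates have Julian Day Numbers 2427681 and 2430571 respectively.
Since 2427681 < 2430571, the first date comes first.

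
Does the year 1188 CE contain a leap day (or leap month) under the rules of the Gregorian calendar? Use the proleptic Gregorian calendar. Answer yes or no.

yes

1188 is divisible by 4 and not by 100, so it is a leap year.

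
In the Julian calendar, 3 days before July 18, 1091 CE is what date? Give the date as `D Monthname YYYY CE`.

JDN of July 18, 1091 CE = 2119744.
2119744 − 3 = 2119741.
JDN 2119741 in the Julian calendar is 15 July 1091 CE.

15 July 1091 CE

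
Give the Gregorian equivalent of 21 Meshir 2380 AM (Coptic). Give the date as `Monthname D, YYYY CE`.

Julian Day Number of the source date = 2694130.
Converting JDN 2694130 to the Gregorian calendar gives 5 March 2664 CE.

March 5, 2664 CE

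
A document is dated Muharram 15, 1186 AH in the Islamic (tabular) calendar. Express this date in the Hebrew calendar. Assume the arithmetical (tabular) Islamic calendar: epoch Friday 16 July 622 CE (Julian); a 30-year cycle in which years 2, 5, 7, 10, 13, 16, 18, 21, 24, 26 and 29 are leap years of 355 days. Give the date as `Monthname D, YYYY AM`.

Nisan 15, 5532 AM

Both dates share Julian Day Number 2368378; in the Hebrew calendar that is 15 Nisan 5532 AM.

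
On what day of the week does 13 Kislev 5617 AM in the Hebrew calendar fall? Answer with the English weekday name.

Wednesday

Equivalently 10 December 1856 Gregorian, JDN 2399294.
2399294 ≡ 2 (mod 7); counting from Monday = 0 gives Wednesday.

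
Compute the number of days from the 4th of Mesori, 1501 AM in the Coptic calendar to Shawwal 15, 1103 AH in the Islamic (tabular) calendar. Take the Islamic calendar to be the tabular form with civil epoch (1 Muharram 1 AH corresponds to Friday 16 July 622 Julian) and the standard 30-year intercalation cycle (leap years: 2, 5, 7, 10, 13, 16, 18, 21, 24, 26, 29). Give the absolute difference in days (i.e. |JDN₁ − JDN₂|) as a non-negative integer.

34006

First date → JDN 2373238; second date → JDN 2339232.
The interval is |2373238 − 2339232| = 34006 days.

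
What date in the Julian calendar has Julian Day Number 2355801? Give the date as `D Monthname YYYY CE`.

31 October 1737 CE

JDN 2355801 is 11 November 1737 in the Gregorian calendar.
In the Julian calendar that day is 31 October 1737 CE.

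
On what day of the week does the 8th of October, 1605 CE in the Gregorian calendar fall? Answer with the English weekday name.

Saturday

JDN 2307555 mod 7 = 5, and JDN 0 was a Monday, so this is a Saturday.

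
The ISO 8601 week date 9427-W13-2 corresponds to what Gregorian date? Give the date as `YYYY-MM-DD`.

9427-03-27

ISO week 1 of 9427 is the week containing the first Thursday of 9427.
Week 13, day 2 (Tuesday) lands on 9427-03-27.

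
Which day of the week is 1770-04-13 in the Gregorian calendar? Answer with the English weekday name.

Friday

Since JDN mod 7 = 4 (0 = Monday), the day is Friday.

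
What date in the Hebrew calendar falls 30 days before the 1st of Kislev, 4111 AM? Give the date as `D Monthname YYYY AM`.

30 Tishrei 4111 AM

Counting 30 days back from JDN 1849217 reaches JDN 1849187, which is 30 Tishrei 4111 AM.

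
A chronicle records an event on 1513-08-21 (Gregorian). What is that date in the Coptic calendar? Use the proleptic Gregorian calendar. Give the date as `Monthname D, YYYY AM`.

Both dates share Julian Day Number 2273904; in the Coptic calendar that is 18 Mesori 1229 AM.

Mesori 18, 1229 AM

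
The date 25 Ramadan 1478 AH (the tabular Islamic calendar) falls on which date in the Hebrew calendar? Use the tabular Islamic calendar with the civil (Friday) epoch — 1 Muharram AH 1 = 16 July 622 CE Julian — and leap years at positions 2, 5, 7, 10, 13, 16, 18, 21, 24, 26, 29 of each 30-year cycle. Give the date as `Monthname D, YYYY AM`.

The source date corresponds to 11 April 2056 in the Gregorian calendar (JDN 2472100).
That day falls on 25 Nisan 5816 AM in the Hebrew calendar.

Nisan 25, 5816 AM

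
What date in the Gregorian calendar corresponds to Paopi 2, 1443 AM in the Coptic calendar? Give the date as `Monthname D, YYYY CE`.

October 10, 1726 CE

Both dates share Julian Day Number 2351751; in the Gregorian calendar that is 10 October 1726 CE.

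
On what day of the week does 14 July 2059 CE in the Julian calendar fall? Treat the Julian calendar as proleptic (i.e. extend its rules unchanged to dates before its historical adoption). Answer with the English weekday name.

Sunday

This is JDN 2473302 (27 July 2059 Gregorian).
2473302 ≡ 6 (mod 7); counting from Monday = 0 gives Sunday.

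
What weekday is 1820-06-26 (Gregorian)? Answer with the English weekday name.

Monday

2385978 ≡ 0 (mod 7); counting from Monday = 0 gives Monday.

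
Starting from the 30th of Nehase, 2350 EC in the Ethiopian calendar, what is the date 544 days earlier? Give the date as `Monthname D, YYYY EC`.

Megabit 1, 2349 EC

JDN of the 30th of Nehase, 2350 EC = 2582552.
2582552 − 544 = 2582008.
JDN 2582008 in the Ethiopian calendar is Megabit 1, 2349 EC.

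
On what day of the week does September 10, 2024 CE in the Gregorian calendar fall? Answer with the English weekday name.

Tuesday

JDN 2460564 mod 7 = 1, and JDN 0 was a Monday, so this is a Tuesday.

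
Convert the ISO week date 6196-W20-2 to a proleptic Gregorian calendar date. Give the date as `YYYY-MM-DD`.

6196-05-17

ISO week 1 of 6196 is the week containing the first Thursday of 6196.
Week 20, day 2 (Tuesday) lands on 6196-05-17.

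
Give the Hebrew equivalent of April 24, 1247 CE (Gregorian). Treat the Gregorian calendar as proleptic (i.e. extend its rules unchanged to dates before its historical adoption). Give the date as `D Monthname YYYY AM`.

10 Iyar 5007 AM

Julian Day Number of the source date = 2176631.
Converting JDN 2176631 to the Hebrew calendar gives 10 Iyar 5007 AM.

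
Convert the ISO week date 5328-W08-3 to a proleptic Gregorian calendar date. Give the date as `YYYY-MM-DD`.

5328-02-18

ISO week 1 of 5328 is the week containing the first Thursday of 5328.
Week 8, day 3 (Wednesday) lands on 5328-02-18.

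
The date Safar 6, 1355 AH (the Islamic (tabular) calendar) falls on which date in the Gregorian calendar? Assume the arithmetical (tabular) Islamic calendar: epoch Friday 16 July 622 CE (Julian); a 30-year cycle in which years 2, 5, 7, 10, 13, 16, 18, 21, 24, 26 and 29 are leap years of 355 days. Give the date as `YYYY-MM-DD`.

1936-04-28

Julian Day Number of the source date = 2428287.
Converting JDN 2428287 to the Gregorian calendar gives 28 April 1936 CE.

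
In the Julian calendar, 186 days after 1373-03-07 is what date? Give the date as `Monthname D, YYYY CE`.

The starting date is JDN 2222612; 2222612 + 186 = 2222798.
JDN 2222798 corresponds to September 9, 1373 CE.

September 9, 1373 CE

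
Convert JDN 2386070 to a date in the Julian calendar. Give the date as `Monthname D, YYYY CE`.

JDN 2386070 is 26 September 1820 in the Gregorian calendar.
In the Julian calendar that day is September 14, 1820 CE.

September 14, 1820 CE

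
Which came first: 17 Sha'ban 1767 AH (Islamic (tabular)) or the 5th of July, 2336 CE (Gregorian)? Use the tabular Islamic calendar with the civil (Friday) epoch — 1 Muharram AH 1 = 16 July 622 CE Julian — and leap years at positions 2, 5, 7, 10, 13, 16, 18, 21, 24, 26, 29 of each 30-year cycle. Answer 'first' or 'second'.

Converting both to JDN: 2574475 vs 2574452; the smaller is the second.

second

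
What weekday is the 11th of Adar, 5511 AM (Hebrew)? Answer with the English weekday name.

Monday

In the Gregorian calendar this is 8 March 1751 (JDN 2360666).
JDN 2360666 mod 7 = 0, and JDN 0 was a Monday, so this is a Monday.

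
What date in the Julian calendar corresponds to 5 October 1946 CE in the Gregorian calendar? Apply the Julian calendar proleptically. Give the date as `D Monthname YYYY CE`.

At this point the Julian calendar is 13 days behind the Gregorian.
5 October 1946 Gregorian − 13 days → 22 September 1946 Julian.

22 September 1946 CE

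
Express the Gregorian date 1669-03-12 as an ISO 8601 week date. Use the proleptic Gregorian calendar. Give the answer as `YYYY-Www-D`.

1669-W11-2

The weekday is Tuesday (ISO weekday 2).
That Tuesday belongs to ISO week 11 of ISO year 1669.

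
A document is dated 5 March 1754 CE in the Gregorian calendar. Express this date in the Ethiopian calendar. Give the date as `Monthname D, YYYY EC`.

Yekatit 28, 1746 EC

Both dates share Julian Day Number 2361759; in the Ethiopian calendar that is 28 Yekatit 1746 EC.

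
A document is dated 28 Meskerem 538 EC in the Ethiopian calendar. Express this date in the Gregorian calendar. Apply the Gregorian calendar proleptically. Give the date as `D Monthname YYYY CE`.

Julian Day Number of the source date = 1920387.
Converting JDN 1920387 to the Gregorian calendar gives 27 September 545 CE.

27 September 545 CE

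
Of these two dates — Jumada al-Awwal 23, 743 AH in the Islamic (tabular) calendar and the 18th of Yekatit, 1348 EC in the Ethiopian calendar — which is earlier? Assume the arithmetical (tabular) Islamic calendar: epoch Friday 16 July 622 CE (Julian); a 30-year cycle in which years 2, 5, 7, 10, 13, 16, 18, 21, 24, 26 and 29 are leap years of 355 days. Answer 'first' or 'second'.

Converting both to JDN: 2211520 vs 2216380; the smaller is the first.

first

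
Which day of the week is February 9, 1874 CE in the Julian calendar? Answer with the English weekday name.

Saturday

This is JDN 2405576 (21 February 1874 Gregorian).
2405576 ≡ 5 (mod 7); counting from Monday = 0 gives Saturday.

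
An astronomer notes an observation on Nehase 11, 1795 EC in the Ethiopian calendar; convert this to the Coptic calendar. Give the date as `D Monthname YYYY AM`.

Julian Day Number of the source date = 2379819.
Converting JDN 2379819 to the Coptic calendar gives 11 Mesori 1519 AM.

11 Mesori 1519 AM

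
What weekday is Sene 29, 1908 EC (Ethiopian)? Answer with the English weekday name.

This is JDN 2421051 (6 July 1916 Gregorian).
JDN 2421051 mod 7 = 3, and JDN 0 was a Monday, so this is a Thursday.

Thursday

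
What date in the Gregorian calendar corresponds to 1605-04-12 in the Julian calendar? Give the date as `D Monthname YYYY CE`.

For dates in this range the Gregorian date is 10 days ahead of the Julian.
12 April 1605 Julian + 10 days → 22 April 1605 Gregorian.

22 April 1605 CE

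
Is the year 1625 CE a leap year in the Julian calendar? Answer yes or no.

no

1625 mod 4 = 1, so it is a common year in the Julian calendar.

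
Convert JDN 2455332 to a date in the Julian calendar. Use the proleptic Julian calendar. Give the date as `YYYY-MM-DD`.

2010-05-02

JDN 2455332 is 15 May 2010 in the Gregorian calendar.
In the Julian calendar that day is 2010-05-02.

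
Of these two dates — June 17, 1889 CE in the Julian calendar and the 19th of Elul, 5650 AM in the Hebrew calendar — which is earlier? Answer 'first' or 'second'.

first

The two dates have Julian Day Numbers 2411183 and 2411615 respectively.
Since 2411183 < 2411615, the first date comes first.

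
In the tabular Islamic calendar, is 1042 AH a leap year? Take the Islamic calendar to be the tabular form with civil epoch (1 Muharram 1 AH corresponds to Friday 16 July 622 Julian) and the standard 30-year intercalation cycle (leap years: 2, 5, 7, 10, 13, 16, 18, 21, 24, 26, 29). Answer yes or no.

Year 1042 AH is year 22 of its 30-year cycle; leap positions are 2, 5, 7, 10, 13, 16, 18, 21, 24, 26, 29, so it is a common year (354 days).

no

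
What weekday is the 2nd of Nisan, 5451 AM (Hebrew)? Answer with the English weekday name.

Sunday

This is JDN 2338776 (1 April 1691 Gregorian).
JDN 2338776 mod 7 = 6, and JDN 0 was a Monday, so this is a Sunday.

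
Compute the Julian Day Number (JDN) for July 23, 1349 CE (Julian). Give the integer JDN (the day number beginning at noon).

In the proleptic Gregorian calendar the same day is 31 July 1349.
JDN 2299161 is 15 October 1582 CE (Gregorian); the target day is −85177 days from there, so JDN = 2213984.

2213984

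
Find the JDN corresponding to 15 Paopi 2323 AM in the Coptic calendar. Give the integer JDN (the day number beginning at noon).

Equivalently 30 October 2606 (Gregorian).
JDN 2451545 is 1 January 2000 CE (Gregorian); the target day is +221639 days from there, so JDN = 2673184.

2673184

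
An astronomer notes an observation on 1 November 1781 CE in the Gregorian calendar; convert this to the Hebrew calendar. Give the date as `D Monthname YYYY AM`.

13 Cheshvan 5542 AM

Julian Day Number of the source date = 2371862.
Converting JDN 2371862 to the Hebrew calendar gives 13 Cheshvan 5542 AM.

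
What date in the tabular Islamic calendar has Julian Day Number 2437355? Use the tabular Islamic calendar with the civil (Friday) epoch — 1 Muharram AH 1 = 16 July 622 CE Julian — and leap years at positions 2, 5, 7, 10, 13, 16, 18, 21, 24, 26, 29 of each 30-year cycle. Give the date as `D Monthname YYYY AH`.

JDN 2437355 is 24 February 1961 in the Gregorian calendar.
In the tabular Islamic calendar that day is 8 Ramadan 1380 AH.

8 Ramadan 1380 AH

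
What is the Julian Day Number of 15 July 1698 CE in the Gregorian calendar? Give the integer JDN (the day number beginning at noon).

2341438

JDN 2451545 is 1 January 2000 CE (Gregorian); the target day is −110107 days from there, so JDN = 2341438.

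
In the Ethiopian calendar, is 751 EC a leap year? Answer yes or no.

751 mod 4 = 3; in the Ethiopian calendar a year is leap when year mod 4 = 3, so it is a leap year.

yes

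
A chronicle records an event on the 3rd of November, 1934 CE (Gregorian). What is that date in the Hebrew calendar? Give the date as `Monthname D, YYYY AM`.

Cheshvan 25, 5695 AM

Both dates share Julian Day Number 2427745; in the Hebrew calendar that is 25 Cheshvan 5695 AM.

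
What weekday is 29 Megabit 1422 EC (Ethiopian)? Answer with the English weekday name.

Saturday

This is JDN 2243449 (3 April 1430 Gregorian).
2243449 ≡ 5 (mod 7); counting from Monday = 0 gives Saturday.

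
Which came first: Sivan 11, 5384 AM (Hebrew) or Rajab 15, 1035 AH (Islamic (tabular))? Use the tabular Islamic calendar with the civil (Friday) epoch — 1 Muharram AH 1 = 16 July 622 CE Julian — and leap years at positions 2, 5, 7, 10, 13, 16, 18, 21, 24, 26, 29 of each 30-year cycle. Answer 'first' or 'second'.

first

The two dates have Julian Day Numbers 2314363 and 2315046 respectively.
Since 2314363 < 2315046, the first date comes first.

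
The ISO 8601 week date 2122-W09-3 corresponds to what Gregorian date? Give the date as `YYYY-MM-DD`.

ISO week 1 of 2122 is the week containing the first Thursday of 2122.
Week 9, day 3 (Wednesday) lands on 2122-02-25.

2122-02-25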